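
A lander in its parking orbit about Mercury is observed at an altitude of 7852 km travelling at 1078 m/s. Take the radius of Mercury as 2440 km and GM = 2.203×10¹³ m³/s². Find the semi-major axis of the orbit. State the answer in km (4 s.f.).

r = 2440 + 7852 = 10292 km = 1.029×10⁷ m.
Vis-viva rearranged: 1/a = 2/r − v²/μ = 1.943×10⁻⁷ − 5.275×10⁻⁸ = 1.416×10⁻⁷ m⁻¹.
a = 7.063×10⁶ m = 7063.4 km.

a ≈ 7063 km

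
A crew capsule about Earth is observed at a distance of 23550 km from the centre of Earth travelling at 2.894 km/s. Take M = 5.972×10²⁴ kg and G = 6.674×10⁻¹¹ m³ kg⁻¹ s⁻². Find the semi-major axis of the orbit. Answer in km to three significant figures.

a ≈ 15600 km

μ = GM = 6.674×10⁻¹¹ × 5.972×10²⁴ = 3.986×10¹⁴ m³/s².
r = 2.355×10⁷ m.
Vis-viva rearranged: 1/a = 2/r − v²/μ = 8.493×10⁻⁸ − 2.101×10⁻⁸ = 6.391×10⁻⁸ m⁻¹.
a = 1.565×10⁷ m = 15646 km.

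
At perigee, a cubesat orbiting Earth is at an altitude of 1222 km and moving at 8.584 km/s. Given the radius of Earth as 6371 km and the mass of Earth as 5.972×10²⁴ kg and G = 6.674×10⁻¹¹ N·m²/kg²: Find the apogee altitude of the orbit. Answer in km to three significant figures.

apogee altitude ≈ 11500 km

μ = GM = 6.674×10⁻¹¹ × 5.972×10²⁴ = 3.986×10¹⁴ m³/s².
r_p = 6371 + 1222 = 7593.0 km = 7.593×10⁶ m.
Specific energy ε = v²/2 − μ/r = -1.565×10⁷ J/kg, so a = −μ/(2ε) = 1.273×10⁷ m.
The apsides satisfy r_p + r_a = 2a, so the apogee radius is 2a − r_p = 1.788×10⁷ m = 17876 km.
Apogee altitude = 17876 − 6371 = 11505 km.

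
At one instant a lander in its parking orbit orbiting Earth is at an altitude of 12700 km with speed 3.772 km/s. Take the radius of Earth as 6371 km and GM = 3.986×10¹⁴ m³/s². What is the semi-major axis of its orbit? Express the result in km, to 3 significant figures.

r = 6371 + 12700 = 19071 km = 1.907×10⁷ m.
Specific orbital energy ε = v²/2 − μ/r = (3772)²/2 − 3.986×10¹⁴/1.907×10⁷ = -1.379×10⁷ J/kg.
Since ε = −μ/(2a), a = −μ/(2ε) = 1.446×10⁷ m = 14456 km.

a ≈ 14500 km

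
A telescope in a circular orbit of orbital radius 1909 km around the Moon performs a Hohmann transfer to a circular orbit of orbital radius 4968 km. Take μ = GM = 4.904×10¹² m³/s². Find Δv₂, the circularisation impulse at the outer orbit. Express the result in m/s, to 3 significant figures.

r₁ = 1909 km = 1.909×10⁶ m.
r₂ = 4968 km = 4.968×10⁶ m.
Transfer ellipse a_t = (r₁ + r₂)/2 = 3.438×10⁶ m.
At r₁: circular v_c1 = √(μ/r₁) = 1603 m/s; transfer-perilune v_p = √[μ(2/r₁ − 1/a_t)] = 1927 m/s.
At r₂: circular v_c2 = √(μ/r₂) = 993.5 m/s; transfer-apolune v_a = √[μ(2/r₂ − 1/a_t)] = 740.3 m/s.
Δv₂ = v_c2 − v_a = 253.2 m/s.

Δv ≈ 253 m/s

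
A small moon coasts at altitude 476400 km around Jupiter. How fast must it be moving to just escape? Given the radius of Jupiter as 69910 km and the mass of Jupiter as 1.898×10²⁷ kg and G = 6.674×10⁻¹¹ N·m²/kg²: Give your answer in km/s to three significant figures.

v_esc ≈ 21.5 km/s

μ = GM = 6.674×10⁻¹¹ × 1.898×10²⁷ = 1.267×10¹⁷ m³/s².
r = 69910 + 476400 = 546310 km = 5.4631×10⁸ m.
Escape speed v_esc = √(2μ/r) = √(2 × 1.267×10¹⁷ / 5.463×10⁸) = √(4.637×10⁸) = 21530 m/s.
= 21.53 km/s.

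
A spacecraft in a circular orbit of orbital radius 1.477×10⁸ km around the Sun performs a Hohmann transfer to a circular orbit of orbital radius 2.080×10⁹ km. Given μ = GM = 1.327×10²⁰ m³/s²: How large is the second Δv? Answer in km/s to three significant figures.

r₁ = 1.477×10⁸ km = 1.477×10¹¹ m.
r₂ = 2.080×10⁹ km = 2.080×10¹² m.
Transfer ellipse a_t = (r₁ + r₂)/2 = 1.114×10¹² m.
At r₁: circular v_c1 = √(μ/r₁) = 29970 m/s; transfer-perihelion v_p = √[μ(2/r₁ − 1/a_t)] = 40960 m/s.
At r₂: circular v_c2 = √(μ/r₂) = 7987 m/s; transfer-aphelion v_a = √[μ(2/r₂ − 1/a_t)] = 2909 m/s.
Δv₂ = v_c2 − v_a = 5079 m/s.
= 5.079 km/s.

Δv ≈ 5.08 km/s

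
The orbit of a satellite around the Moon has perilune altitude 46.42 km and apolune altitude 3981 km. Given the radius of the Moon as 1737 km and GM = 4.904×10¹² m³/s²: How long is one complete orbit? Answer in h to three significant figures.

T ≈ 5.72 h

r_p = 1737 + 46.42 = 1783.4 km = 1.7834×10⁶ m.
r_a = 1737 + 3981 = 5718.0 km = 5.7180×10⁶ m.
Semi-major axis a = (r_p + r_a)/2 = (1783.4 + 5718.0)/2 = 3750.7 km = 3.751×10⁶ m.
By Kepler's third law T = 2π√(a³/μ) = 2π × 3.280×10³ = 2.061×10⁴ s.
= 5.725 h.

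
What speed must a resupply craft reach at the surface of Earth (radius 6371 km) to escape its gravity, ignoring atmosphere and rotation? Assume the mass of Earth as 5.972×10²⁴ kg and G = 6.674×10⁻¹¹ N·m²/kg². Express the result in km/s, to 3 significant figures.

μ = GM = 6.674×10⁻¹¹ × 5.972×10²⁴ = 3.986×10¹⁴ m³/s².
r = R = 6.371×10⁶ m.
Escape speed v_esc = √(2μ/r) = √(2 × 3.986×10¹⁴ / 6.371×10⁶) = √(1.251×10⁸) = 11190 m/s.
= 11.19 km/s.

v_esc ≈ 11.2 km/s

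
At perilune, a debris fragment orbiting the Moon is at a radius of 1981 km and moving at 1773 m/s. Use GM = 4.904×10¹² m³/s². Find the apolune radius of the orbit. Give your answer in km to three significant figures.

apolune radius ≈ 3450 km

r_p = 1.981×10⁶ m.
Specific energy ε = v²/2 − μ/r = -9.038×10⁵ J/kg, so a = −μ/(2ε) = 2.713×10⁶ m.
The apsides satisfy r_p + r_a = 2a, so the apolune radius is 2a − r_p = 3.445×10⁶ m = 3445.3 km.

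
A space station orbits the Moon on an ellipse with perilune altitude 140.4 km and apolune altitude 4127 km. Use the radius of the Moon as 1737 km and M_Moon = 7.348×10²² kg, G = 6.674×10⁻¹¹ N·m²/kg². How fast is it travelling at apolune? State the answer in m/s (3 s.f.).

μ = GM = 6.674×10⁻¹¹ × 7.348×10²² = 4.904×10¹² m³/s².
r_p = 1737 + 140.4 = 1877.4 km = 1.8774×10⁶ m.
r_a = 1737 + 4127 = 5864.0 km = 5.8640×10⁶ m.
Semi-major axis a = (r_p + r_a)/2 = 3870.7 km = 3.871×10⁶ m.
Vis-viva: v² = μ(2/r − 1/a) = 4.904×10¹² × (3.411×10⁻⁷ − 2.584×10⁻⁷) = 4.056×10⁵ m²/s².
v = 636.9 m/s.

v ≈ 637 m/s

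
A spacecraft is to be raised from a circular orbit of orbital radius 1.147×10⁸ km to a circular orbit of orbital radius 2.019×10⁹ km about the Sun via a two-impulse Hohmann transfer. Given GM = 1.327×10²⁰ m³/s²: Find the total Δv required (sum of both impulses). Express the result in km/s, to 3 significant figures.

Δv_total ≈ 18.2 km/s

r₁ = 1.147×10⁸ km = 1.147×10¹¹ m.
r₂ = 2.019×10⁹ km = 2.019×10¹² m.
Transfer ellipse a_t = (r₁ + r₂)/2 = 1.067×10¹² m.
At r₁: circular v_c1 = √(μ/r₁) = 34010 m/s; transfer-perihelion v_p = √[μ(2/r₁ − 1/a_t)] = 46790 m/s.
Δv₁ = v_p − v_c1 = 12780 m/s.
At r₂: circular v_c2 = √(μ/r₂) = 8107 m/s; transfer-aphelion v_a = √[μ(2/r₂ − 1/a_t)] = 2658 m/s.
Δv₂ = v_c2 − v_a = 5449 m/s.
Total Δv = Δv₁ + Δv₂ = 18230 m/s = 18.23 km/s.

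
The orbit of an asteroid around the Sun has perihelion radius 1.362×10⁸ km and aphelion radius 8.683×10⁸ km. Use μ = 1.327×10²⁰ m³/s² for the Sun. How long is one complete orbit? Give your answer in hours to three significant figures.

Semi-major axis a = (r_p + r_a)/2 = (1.3620×10⁸ + 8.6830×10⁸)/2 = 5.0225×10⁸ km = 5.022×10¹¹ m.
By Kepler's third law T = 2π√(a³/μ) = 2π × 3.090×10⁷ = 1.941×10⁸ s.
= 53930 hours.

T ≈ 53900 hours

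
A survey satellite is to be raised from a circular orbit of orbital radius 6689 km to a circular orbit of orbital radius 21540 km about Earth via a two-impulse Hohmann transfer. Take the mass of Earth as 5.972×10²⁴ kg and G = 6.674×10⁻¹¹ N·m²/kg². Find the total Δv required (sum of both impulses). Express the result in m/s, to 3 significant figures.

μ = GM = 6.674×10⁻¹¹ × 5.972×10²⁴ = 3.986×10¹⁴ m³/s².
r₁ = 6689 km = 6.689×10⁶ m.
r₂ = 21540 km = 2.154×10⁷ m.
Transfer ellipse a_t = (r₁ + r₂)/2 = 1.411×10⁷ m.
At r₁: circular v_c1 = √(μ/r₁) = 7719 m/s; transfer-perigee v_p = √[μ(2/r₁ − 1/a_t)] = 9536 m/s.
Δv₁ = v_p − v_c1 = 1817 m/s.
At r₂: circular v_c2 = √(μ/r₂) = 4302 m/s; transfer-apogee v_a = √[μ(2/r₂ − 1/a_t)] = 2961 m/s.
Δv₂ = v_c2 − v_a = 1340 m/s.
Total Δv = Δv₁ + Δv₂ = 3157 m/s.

Δv_total ≈ 3160 m/s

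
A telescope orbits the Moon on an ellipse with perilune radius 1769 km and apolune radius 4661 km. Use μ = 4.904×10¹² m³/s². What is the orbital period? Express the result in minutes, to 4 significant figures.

T ≈ 272.6 minutes

Semi-major axis a = (r_p + r_a)/2 = (1769.0 + 4661.0)/2 = 3215.0 km = 3.215×10⁶ m.
By Kepler's third law T = 2π√(a³/μ) = 2π × 2.603×10³ = 1.636×10⁴ s.
= 272.6 minutes.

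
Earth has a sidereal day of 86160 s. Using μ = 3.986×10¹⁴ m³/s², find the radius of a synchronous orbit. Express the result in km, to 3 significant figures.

A synchronous orbit has period T, so by Kepler's third law a = (μT²/4π²)^(1/3).
μT²/4π² = 3.986×10¹⁴ × (8.616×10⁴)² / 39.48 = 7.495×10²² m³.
a = 4.216×10⁷ m = 42163 km.

r_sync ≈ 42200 km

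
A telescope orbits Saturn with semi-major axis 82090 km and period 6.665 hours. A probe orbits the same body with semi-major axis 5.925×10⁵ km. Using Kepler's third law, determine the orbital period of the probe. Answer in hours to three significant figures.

Kepler's third law: T² ∝ a³, so T₂ = T₁ (a₂/a₁)^(3/2).
a₂/a₁ = 7.218, (a₂/a₁)^(3/2) = 19.39.
T₂ = 6.665 × 19.39 = 129.2 hours.

T₂ ≈ 129 hours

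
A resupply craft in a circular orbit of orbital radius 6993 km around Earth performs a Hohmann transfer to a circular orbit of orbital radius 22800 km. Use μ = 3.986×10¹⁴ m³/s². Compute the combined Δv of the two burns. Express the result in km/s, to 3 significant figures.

r₁ = 6993 km = 6.993×10⁶ m.
r₂ = 22800 km = 2.280×10⁷ m.
Transfer ellipse a_t = (r₁ + r₂)/2 = 1.490×10⁷ m.
At r₁: circular v_c1 = √(μ/r₁) = 7550 m/s; transfer-perigee v_p = √[μ(2/r₁ − 1/a_t)] = 9340 m/s.
Δv₁ = v_p − v_c1 = 1791 m/s.
At r₂: circular v_c2 = √(μ/r₂) = 4181 m/s; transfer-apogee v_a = √[μ(2/r₂ − 1/a_t)] = 2865 m/s.
Δv₂ = v_c2 − v_a = 1316 m/s.
Total Δv = Δv₁ + Δv₂ = 3107 m/s = 3.107 km/s.

Δv_total ≈ 3.11 km/s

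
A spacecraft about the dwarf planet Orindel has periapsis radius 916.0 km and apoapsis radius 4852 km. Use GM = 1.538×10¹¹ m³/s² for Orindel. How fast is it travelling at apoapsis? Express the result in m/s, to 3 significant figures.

Semi-major axis a = (r_p + r_a)/2 = 2884.0 km = 2.884×10⁶ m.
Vis-viva: v² = μ(2/r − 1/a) = 1.538×10¹¹ × (4.122×10⁻⁷ − 3.467×10⁻⁷) = 1.007×10⁴ m²/s².
v = 100.3 m/s.

v ≈ 100 m/s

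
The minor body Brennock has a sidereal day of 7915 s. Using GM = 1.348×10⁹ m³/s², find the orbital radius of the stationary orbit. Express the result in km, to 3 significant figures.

r_sync ≈ 129 km

A synchronous orbit has period T, so by Kepler's third law a = (μT²/4π²)^(1/3).
μT²/4π² = 1.348×10⁹ × (7.915×10³)² / 39.48 = 2.139×10¹⁵ m³.
a = 1.288×10⁵ m = 128.85 km.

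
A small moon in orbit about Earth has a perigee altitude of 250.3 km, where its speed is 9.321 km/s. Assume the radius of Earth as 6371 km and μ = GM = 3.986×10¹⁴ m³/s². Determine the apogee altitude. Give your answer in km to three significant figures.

apogee altitude ≈ 10800 km

r_p = 6371 + 250.3 = 6621.3 km = 6.621×10⁶ m.
Specific energy ε = v²/2 − μ/r = -1.676×10⁷ J/kg, so a = −μ/(2ε) = 1.189×10⁷ m.
The apsides satisfy r_p + r_a = 2a, so the apogee radius is 2a − r_p = 1.716×10⁷ m = 17163 km.
Apogee altitude = 17163 − 6371 = 10792 km.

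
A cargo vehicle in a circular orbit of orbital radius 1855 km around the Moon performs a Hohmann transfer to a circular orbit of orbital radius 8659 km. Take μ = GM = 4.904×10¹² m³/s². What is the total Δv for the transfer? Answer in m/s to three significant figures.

Δv_total ≈ 766 m/s

r₁ = 1855 km = 1.855×10⁶ m.
r₂ = 8659 km = 8.659×10⁶ m.
Transfer ellipse a_t = (r₁ + r₂)/2 = 5.257×10⁶ m.
At r₁: circular v_c1 = √(μ/r₁) = 1626 m/s; transfer-perilune v_p = √[μ(2/r₁ − 1/a_t)] = 2087 m/s.
Δv₁ = v_p − v_c1 = 460.8 m/s.
At r₂: circular v_c2 = √(μ/r₂) = 752.6 m/s; transfer-apolune v_a = √[μ(2/r₂ − 1/a_t)] = 447.0 m/s.
Δv₂ = v_c2 − v_a = 305.5 m/s.
Total Δv = Δv₁ + Δv₂ = 766.3 m/s.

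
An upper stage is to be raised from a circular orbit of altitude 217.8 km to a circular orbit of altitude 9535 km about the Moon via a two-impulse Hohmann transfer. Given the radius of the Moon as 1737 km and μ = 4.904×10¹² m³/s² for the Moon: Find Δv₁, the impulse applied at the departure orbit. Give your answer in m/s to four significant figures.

Δv ≈ 483.9 m/s

r₁ = 1737 + 217.8 = 1954.8 km = 1.9548×10⁶ m.
r₂ = 1737 + 9535 = 11272 km = 1.1272×10⁷ m.
Transfer ellipse a_t = (r₁ + r₂)/2 = 6.613×10⁶ m.
At r₁: circular v_c1 = √(μ/r₁) = 1584 m/s; transfer-perilune v_p = √[μ(2/r₁ − 1/a_t)] = 2068 m/s.
Δv₁ = v_p − v_c1 = 483.9 m/s.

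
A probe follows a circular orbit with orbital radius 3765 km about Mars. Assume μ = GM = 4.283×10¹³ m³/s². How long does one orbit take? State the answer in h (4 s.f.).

T ≈ 1.948 h

r = 3765 km = 3.765×10⁶ m.
Kepler's third law: T = 2π√(r³/μ) = 2π√((3.765×10⁶)³ / 4.283×10¹³).
r³/μ = 1.246×10⁶ s², so T = 2π × 1.116×10³ = 7.014×10³ s.
Converting: 7.014×10³ s ÷ 3600 = 1.948 h.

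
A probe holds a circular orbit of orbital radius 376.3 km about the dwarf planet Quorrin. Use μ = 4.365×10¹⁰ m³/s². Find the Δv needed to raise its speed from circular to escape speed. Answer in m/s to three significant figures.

r = 376.3 km = 3.763×10⁵ m.
Circular speed v_c = √(μ/r) = 340.6 m/s.
Escape speed v_esc = √(2μ/r) = √2 × v_c = 481.7 m/s.
Δv = v_esc − v_c = 141.1 m/s.

Δv ≈ 141 m/s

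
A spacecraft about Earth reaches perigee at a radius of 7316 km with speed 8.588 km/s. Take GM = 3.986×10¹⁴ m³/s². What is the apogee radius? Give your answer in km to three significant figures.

r_p = 7.316×10⁶ m.
Specific energy ε = v²/2 − μ/r = -1.761×10⁷ J/kg, so a = −μ/(2ε) = 1.132×10⁷ m.
The apsides satisfy r_p + r_a = 2a, so the apogee radius is 2a − r_p = 1.532×10⁷ m = 15323 km.

apogee radius ≈ 15300 km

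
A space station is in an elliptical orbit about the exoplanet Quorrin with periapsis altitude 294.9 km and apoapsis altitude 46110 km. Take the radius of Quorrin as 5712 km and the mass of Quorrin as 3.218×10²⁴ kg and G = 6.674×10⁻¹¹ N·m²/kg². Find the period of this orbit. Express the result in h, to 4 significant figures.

μ = GM = 6.674×10⁻¹¹ × 3.218×10²⁴ = 2.148×10¹⁴ m³/s².
r_p = 5712 + 294.9 = 6006.9 km = 6.0069×10⁶ m.
r_a = 5712 + 46110 = 51822 km = 5.1822×10⁷ m.
Semi-major axis a = (r_p + r_a)/2 = (6006.9 + 51822)/2 = 28914 km = 2.891×10⁷ m.
By Kepler's third law T = 2π√(a³/μ) = 2π × 1.061×10⁴ = 6.666×10⁴ s.
= 18.52 h.

T ≈ 18.52 h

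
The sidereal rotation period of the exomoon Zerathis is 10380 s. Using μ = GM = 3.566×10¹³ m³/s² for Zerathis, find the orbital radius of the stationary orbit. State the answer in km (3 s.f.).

A synchronous orbit has period T, so by Kepler's third law a = (μT²/4π²)^(1/3).
μT²/4π² = 3.566×10¹³ × (1.038×10⁴)² / 39.48 = 9.732×10¹⁹ m³.
a = 4.600×10⁶ m = 4599.8 km.

r_sync ≈ 4600 km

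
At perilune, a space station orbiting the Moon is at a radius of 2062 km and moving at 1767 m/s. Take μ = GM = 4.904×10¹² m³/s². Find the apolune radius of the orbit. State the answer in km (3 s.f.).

apolune radius ≈ 3940 km

r_p = 2.062×10⁶ m.
Specific energy ε = v²/2 − μ/r = -8.171×10⁵ J/kg, so a = −μ/(2ε) = 3.001×10⁶ m.
The apsides satisfy r_p + r_a = 2a, so the apolune radius is 2a − r_p = 3.940×10⁶ m = 3939.5 km.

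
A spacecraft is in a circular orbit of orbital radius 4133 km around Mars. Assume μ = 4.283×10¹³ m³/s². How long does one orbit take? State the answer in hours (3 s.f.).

r = 4133 km = 4.133×10⁶ m.
Kepler's third law: T = 2π√(r³/μ) = 2π√((4.133×10⁶)³ / 4.283×10¹³).
r³/μ = 1.648×10⁶ s², so T = 2π × 1.284×10³ = 8.067×10³ s.
Converting: 8.067×10³ s ÷ 3600 = 2.241 hours.

T ≈ 2.24 hours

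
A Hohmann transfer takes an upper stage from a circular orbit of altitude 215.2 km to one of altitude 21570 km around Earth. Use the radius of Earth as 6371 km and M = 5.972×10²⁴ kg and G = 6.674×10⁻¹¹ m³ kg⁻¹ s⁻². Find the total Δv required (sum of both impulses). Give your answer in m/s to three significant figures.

μ = GM = 6.674×10⁻¹¹ × 5.972×10²⁴ = 3.986×10¹⁴ m³/s².
r₁ = 6371 + 215.2 = 6586.2 km = 6.5862×10⁶ m.
r₂ = 6371 + 21570 = 27941 km = 2.7941×10⁷ m.
Transfer ellipse a_t = (r₁ + r₂)/2 = 1.726×10⁷ m.
At r₁: circular v_c1 = √(μ/r₁) = 7779 m/s; transfer-perigee v_p = √[μ(2/r₁ − 1/a_t)] = 9897 m/s.
Δv₁ = v_p − v_c1 = 2117 m/s.
At r₂: circular v_c2 = √(μ/r₂) = 3777 m/s; transfer-apogee v_a = √[μ(2/r₂ − 1/a_t)] = 2333 m/s.
Δv₂ = v_c2 − v_a = 1444 m/s.
Total Δv = Δv₁ + Δv₂ = 3562 m/s.

Δv_total ≈ 3560 m/s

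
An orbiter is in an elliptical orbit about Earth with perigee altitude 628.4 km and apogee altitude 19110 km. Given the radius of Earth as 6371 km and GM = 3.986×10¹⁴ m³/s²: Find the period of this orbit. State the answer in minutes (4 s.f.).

T ≈ 343.3 minutes

r_p = 6371 + 628.4 = 6999.4 km = 6.9994×10⁶ m.
r_a = 6371 + 19110 = 25481 km = 2.5481×10⁷ m.
Semi-major axis a = (r_p + r_a)/2 = (6999.4 + 25481)/2 = 16240 km = 1.624×10⁷ m.
By Kepler's third law T = 2π√(a³/μ) = 2π × 3.278×10³ = 2.060×10⁴ s.
= 343.3 minutes.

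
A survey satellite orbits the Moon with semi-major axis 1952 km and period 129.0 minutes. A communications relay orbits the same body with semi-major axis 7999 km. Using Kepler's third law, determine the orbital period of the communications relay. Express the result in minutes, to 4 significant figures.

Kepler's third law: T² ∝ a³, so T₂ = T₁ (a₂/a₁)^(3/2).
a₂/a₁ = 4.098, (a₂/a₁)^(3/2) = 8.295.
T₂ = 129.0 × 8.295 = 1070 minutes.

T₂ ≈ 1070 minutes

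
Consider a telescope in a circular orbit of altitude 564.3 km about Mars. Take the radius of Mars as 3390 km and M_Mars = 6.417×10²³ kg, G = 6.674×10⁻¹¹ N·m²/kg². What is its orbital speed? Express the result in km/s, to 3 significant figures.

μ = GM = 6.674×10⁻¹¹ × 6.417×10²³ = 4.283×10¹³ m³/s².
r = 3390 + 564.3 = 3954.3 km = 3.9543×10⁶ m.
For a circular orbit v = √(μ/r) = √(4.283×10¹³ / 3.954×10⁶) = √(1.083×10⁷) = 3291 m/s.
That is 3.291 km/s.

v ≈ 3.29 km/s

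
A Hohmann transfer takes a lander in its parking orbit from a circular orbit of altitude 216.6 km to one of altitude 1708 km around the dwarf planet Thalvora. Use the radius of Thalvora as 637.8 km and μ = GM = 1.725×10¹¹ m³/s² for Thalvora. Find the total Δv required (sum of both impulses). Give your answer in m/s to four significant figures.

Δv_total ≈ 167.7 m/s

r₁ = 637.8 + 216.6 = 854.40 km = 8.5440×10⁵ m.
r₂ = 637.8 + 1708 = 2345.8 km = 2.3458×10⁶ m.
Transfer ellipse a_t = (r₁ + r₂)/2 = 1.600×10⁶ m.
At r₁: circular v_c1 = √(μ/r₁) = 449.3 m/s; transfer-periapsis v_p = √[μ(2/r₁ − 1/a_t)] = 544.0 m/s.
Δv₁ = v_p − v_c1 = 94.72 m/s.
At r₂: circular v_c2 = √(μ/r₂) = 271.2 m/s; transfer-apoapsis v_a = √[μ(2/r₂ − 1/a_t)] = 198.2 m/s.
Δv₂ = v_c2 − v_a = 73.02 m/s.
Total Δv = Δv₁ + Δv₂ = 167.7 m/s.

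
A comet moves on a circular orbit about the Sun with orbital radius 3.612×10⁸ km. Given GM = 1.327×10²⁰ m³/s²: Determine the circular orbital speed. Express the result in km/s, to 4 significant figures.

r = 3.612×10⁸ km = 3.612×10¹¹ m.
For a circular orbit v = √(μ/r) = √(1.327×10²⁰ / 3.612×10¹¹) = √(3.674×10⁸) = 19170 m/s.
That is 19.17 km/s.

v ≈ 19.17 km/s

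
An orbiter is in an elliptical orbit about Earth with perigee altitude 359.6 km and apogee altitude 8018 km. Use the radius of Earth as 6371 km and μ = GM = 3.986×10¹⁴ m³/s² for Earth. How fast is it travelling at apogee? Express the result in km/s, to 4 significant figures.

v ≈ 4.202 km/s

r_p = 6371 + 359.6 = 6730.6 km = 6.7306×10⁶ m.
r_a = 6371 + 8018 = 14389 km = 1.4389×10⁷ m.
Semi-major axis a = (r_p + r_a)/2 = 10560 km = 1.056×10⁷ m.
Vis-viva: v² = μ(2/r − 1/a) = 3.986×10¹⁴ × (1.390×10⁻⁷ − 9.470×10⁻⁸) = 1.766×10⁷ m²/s².
v = 4202 m/s = 4.202 km/s.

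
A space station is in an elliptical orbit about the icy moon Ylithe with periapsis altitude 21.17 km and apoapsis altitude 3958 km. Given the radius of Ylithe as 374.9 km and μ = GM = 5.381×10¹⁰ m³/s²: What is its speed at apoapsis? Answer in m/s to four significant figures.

r_p = 374.9 + 21.17 = 396.07 km = 3.9607×10⁵ m.
r_a = 374.9 + 3958 = 4332.9 km = 4.3329×10⁶ m.
Semi-major axis a = (r_p + r_a)/2 = 2364.5 km = 2.364×10⁶ m.
Vis-viva: v² = μ(2/r − 1/a) = 5.381×10¹⁰ × (4.616×10⁻⁷ − 4.229×10⁻⁷) = 2.080×10³ m²/s².
v = 45.61 m/s.

v ≈ 45.61 m/s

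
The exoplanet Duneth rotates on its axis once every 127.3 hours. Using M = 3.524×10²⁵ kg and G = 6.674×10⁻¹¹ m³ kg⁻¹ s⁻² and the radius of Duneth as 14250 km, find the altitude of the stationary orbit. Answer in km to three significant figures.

h_sync ≈ 2.18×10⁵ km

μ = GM = 6.674×10⁻¹¹ × 3.524×10²⁵ = 2.352×10¹⁵ m³/s².
T = 127.3 hours = 4.583×10⁵ s.
A synchronous orbit has period T, so by Kepler's third law a = (μT²/4π²)^(1/3).
μT²/4π² = 2.352×10¹⁵ × (4.583×10⁵)² / 39.48 = 1.251×10²⁵ m³.
a = 2.322×10⁸ m = 2.3215×10⁵ km.
Altitude h = a − R = 2.3215×10⁵ − 14250 = 2.1790×10⁵ km.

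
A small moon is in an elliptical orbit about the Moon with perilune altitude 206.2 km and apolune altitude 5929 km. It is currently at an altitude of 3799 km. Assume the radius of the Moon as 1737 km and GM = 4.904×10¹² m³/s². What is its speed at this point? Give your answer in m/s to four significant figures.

v ≈ 866.6 m/s

r_p = 1737 + 206.2 = 1943.2 km = 1.9432×10⁶ m.
r_a = 1737 + 5929 = 7666.0 km = 7.6660×10⁶ m.
r = 1737 + 3799 = 5536.0 km = 5.536×10⁶ m.
Semi-major axis a = (r_p + r_a)/2 = 4804.6 km = 4.805×10⁶ m.
Vis-viva: v² = μ(2/r − 1/a) = 4.904×10¹² × (3.613×10⁻⁷ − 2.081×10⁻⁷) = 7.510×10⁵ m²/s².
v = 866.6 m/s.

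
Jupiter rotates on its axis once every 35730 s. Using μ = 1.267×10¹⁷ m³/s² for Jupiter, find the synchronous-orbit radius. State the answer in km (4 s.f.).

A synchronous orbit has period T, so by Kepler's third law a = (μT²/4π²)^(1/3).
μT²/4π² = 1.267×10¹⁷ × (3.573×10⁴)² / 39.48 = 4.097×10²⁴ m³.
a = 1.600×10⁸ m = 1.6002×10⁵ km.

r_sync ≈ 1.600×10⁵ km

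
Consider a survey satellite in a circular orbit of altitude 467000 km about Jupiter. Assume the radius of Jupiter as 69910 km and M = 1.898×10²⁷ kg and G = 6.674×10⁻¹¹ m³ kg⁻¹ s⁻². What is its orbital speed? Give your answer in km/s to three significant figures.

μ = GM = 6.674×10⁻¹¹ × 1.898×10²⁷ = 1.267×10¹⁷ m³/s².
r = 69910 + 467000 = 536910 km = 5.3691×10⁸ m.
For a circular orbit v = √(μ/r) = √(1.267×10¹⁷ / 5.369×10⁸) = √(2.359×10⁸) = 15360 m/s.
That is 15.36 km/s.

v ≈ 15.4 km/s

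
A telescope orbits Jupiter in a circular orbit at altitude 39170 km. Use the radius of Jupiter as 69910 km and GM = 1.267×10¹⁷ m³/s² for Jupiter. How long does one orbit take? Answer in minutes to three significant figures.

r = 69910 + 39170 = 109080 km = 1.0908×10⁸ m.
Kepler's third law: T = 2π√(r³/μ) = 2π√((1.091×10⁸)³ / 1.267×10¹⁷).
r³/μ = 1.024×10⁷ s², so T = 2π × 3.201×10³ = 2.011×10⁴ s.
Converting: 2.011×10⁴ s ÷ 60.00 = 335.2 minutes.

T ≈ 335 minutes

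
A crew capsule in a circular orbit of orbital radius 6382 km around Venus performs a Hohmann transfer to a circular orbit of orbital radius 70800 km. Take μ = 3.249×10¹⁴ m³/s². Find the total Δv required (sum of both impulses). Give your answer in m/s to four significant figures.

Δv_total ≈ 3800 m/s

r₁ = 6382 km = 6.382×10⁶ m.
r₂ = 70800 km = 7.080×10⁷ m.
Transfer ellipse a_t = (r₁ + r₂)/2 = 3.859×10⁷ m.
At r₁: circular v_c1 = √(μ/r₁) = 7135 m/s; transfer-periapsis v_p = √[μ(2/r₁ − 1/a_t)] = 9664 m/s.
Δv₁ = v_p − v_c1 = 2529 m/s.
At r₂: circular v_c2 = √(μ/r₂) = 2142 m/s; transfer-apoapsis v_a = √[μ(2/r₂ − 1/a_t)] = 871.2 m/s.
Δv₂ = v_c2 − v_a = 1271 m/s.
Total Δv = Δv₁ + Δv₂ = 3800 m/s.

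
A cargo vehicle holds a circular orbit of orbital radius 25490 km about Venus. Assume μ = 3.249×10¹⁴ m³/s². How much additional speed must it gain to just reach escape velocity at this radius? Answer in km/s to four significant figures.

Δv ≈ 1.479 km/s

r = 25490 km = 2.549×10⁷ m.
Circular speed v_c = √(μ/r) = 3570 m/s.
Escape speed v_esc = √(2μ/r) = √2 × v_c = 5049 m/s.
Δv = v_esc − v_c = 1479 m/s = 1.479 km/s.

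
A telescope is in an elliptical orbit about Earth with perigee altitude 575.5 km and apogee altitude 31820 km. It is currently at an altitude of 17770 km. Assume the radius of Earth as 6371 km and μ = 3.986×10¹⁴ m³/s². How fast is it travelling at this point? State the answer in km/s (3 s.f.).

r_p = 6371 + 575.5 = 6946.5 km = 6.9465×10⁶ m.
r_a = 6371 + 31820 = 38191 km = 3.8191×10⁷ m.
r = 6371 + 17770 = 24141 km = 2.414×10⁷ m.
Semi-major axis a = (r_p + r_a)/2 = 22569 km = 2.257×10⁷ m.
Vis-viva: v² = μ(2/r − 1/a) = 3.986×10¹⁴ × (8.285×10⁻⁸ − 4.431×10⁻⁸) = 1.536×10⁷ m²/s².
v = 3919 m/s = 3.919 km/s.

v ≈ 3.92 km/s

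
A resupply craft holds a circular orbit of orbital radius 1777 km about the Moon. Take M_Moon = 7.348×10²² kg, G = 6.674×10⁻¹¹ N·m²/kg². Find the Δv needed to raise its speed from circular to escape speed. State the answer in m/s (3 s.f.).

Δv ≈ 688 m/s

μ = GM = 6.674×10⁻¹¹ × 7.348×10²² = 4.904×10¹² m³/s².
r = 1777 km = 1.777×10⁶ m.
Circular speed v_c = √(μ/r) = 1661 m/s.
Escape speed v_esc = √(2μ/r) = √2 × v_c = 2349 m/s.
Δv = v_esc − v_c = 688.1 m/s.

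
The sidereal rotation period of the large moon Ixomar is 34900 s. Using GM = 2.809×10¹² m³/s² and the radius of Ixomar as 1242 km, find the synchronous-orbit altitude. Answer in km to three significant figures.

A synchronous orbit has period T, so by Kepler's third law a = (μT²/4π²)^(1/3).
μT²/4π² = 2.809×10¹² × (3.490×10⁴)² / 39.48 = 8.666×10¹⁹ m³.
a = 4.425×10⁶ m = 4425.3 km.
Altitude h = a − R = 4425.3 − 1242 = 3183.3 km.

h_sync ≈ 3180 km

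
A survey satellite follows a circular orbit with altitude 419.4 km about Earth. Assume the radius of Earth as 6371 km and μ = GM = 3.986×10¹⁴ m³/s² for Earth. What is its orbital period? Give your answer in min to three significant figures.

T ≈ 92.8 min

r = 6371 + 419.4 = 6790.4 km = 6.7904×10⁶ m.
Kepler's third law: T = 2π√(r³/μ) = 2π√((6.790×10⁶)³ / 3.986×10¹⁴).
r³/μ = 7.855×10⁵ s², so T = 2π × 8.863×10² = 5.569×10³ s.
Converting: 5.569×10³ s ÷ 60.00 = 92.81 min.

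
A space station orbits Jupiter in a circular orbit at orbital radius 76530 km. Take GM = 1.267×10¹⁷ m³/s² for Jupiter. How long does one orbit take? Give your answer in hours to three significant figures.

r = 76530 km = 7.653×10⁷ m.
Kepler's third law: T = 2π√(r³/μ) = 2π√((7.653×10⁷)³ / 1.267×10¹⁷).
r³/μ = 3.538×10⁶ s², so T = 2π × 1.881×10³ = 1.182×10⁴ s.
Converting: 1.182×10⁴ s ÷ 3600 = 3.283 hours.

T ≈ 3.28 hours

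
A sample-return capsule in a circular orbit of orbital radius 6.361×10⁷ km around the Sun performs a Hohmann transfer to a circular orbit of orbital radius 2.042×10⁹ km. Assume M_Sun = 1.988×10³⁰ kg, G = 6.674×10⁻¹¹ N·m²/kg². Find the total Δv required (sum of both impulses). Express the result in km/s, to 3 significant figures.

Δv_total ≈ 24.0 km/s

μ = GM = 6.674×10⁻¹¹ × 1.988×10³⁰ = 1.327×10²⁰ m³/s².
r₁ = 6.361×10⁷ km = 6.361×10¹⁰ m.
r₂ = 2.042×10⁹ km = 2.042×10¹² m.
Transfer ellipse a_t = (r₁ + r₂)/2 = 1.053×10¹² m.
At r₁: circular v_c1 = √(μ/r₁) = 45670 m/s; transfer-perihelion v_p = √[μ(2/r₁ − 1/a_t)] = 63610 m/s.
Δv₁ = v_p − v_c1 = 17930 m/s.
At r₂: circular v_c2 = √(μ/r₂) = 8061 m/s; transfer-aphelion v_a = √[μ(2/r₂ − 1/a_t)] = 1981 m/s.
Δv₂ = v_c2 − v_a = 6079 m/s.
Total Δv = Δv₁ + Δv₂ = 24010 m/s = 24.01 km/s.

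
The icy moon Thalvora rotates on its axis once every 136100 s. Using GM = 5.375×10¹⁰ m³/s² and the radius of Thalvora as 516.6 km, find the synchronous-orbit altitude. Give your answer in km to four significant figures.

h_sync ≈ 2416 km

A synchronous orbit has period T, so by Kepler's third law a = (μT²/4π²)^(1/3).
μT²/4π² = 5.375×10¹⁰ × (1.361×10⁵)² / 39.48 = 2.522×10¹⁹ m³.
a = 2.933×10⁶ m = 2932.5 km.
Altitude h = a − R = 2932.5 − 516.6 = 2415.9 km.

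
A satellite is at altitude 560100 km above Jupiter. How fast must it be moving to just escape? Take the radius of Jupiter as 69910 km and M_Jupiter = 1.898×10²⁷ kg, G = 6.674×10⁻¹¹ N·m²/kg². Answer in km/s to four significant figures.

v_esc ≈ 20.05 km/s

μ = GM = 6.674×10⁻¹¹ × 1.898×10²⁷ = 1.267×10¹⁷ m³/s².
r = 69910 + 560100 = 630010 km = 6.3001×10⁸ m.
Escape speed v_esc = √(2μ/r) = √(2 × 1.267×10¹⁷ / 6.300×10⁸) = √(4.021×10⁸) = 20050 m/s.
= 20.05 km/s.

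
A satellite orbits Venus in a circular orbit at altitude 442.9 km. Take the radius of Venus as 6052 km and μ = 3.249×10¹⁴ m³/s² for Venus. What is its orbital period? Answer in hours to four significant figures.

T ≈ 1.603 hours

r = 6052 + 442.9 = 6494.9 km = 6.4949×10⁶ m.
Kepler's third law: T = 2π√(r³/μ) = 2π√((6.495×10⁶)³ / 3.249×10¹⁴).
r³/μ = 8.433×10⁵ s², so T = 2π × 9.183×10² = 5.770×10³ s.
Converting: 5.770×10³ s ÷ 3600 = 1.603 hours.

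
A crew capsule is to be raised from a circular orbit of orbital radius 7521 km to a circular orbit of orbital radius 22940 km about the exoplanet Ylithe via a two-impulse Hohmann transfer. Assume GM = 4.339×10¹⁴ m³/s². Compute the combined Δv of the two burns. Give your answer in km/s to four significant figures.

Δv_total ≈ 3.019 km/s

r₁ = 7521 km = 7.521×10⁶ m.
r₂ = 22940 km = 2.294×10⁷ m.
Transfer ellipse a_t = (r₁ + r₂)/2 = 1.523×10⁷ m.
At r₁: circular v_c1 = √(μ/r₁) = 7596 m/s; transfer-periapsis v_p = √[μ(2/r₁ − 1/a_t)] = 9322 m/s.
Δv₁ = v_p − v_c1 = 1726 m/s.
At r₂: circular v_c2 = √(μ/r₂) = 4349 m/s; transfer-apoapsis v_a = √[μ(2/r₂ − 1/a_t)] = 3056 m/s.
Δv₂ = v_c2 − v_a = 1293 m/s.
Total Δv = Δv₁ + Δv₂ = 3019 m/s = 3.019 km/s.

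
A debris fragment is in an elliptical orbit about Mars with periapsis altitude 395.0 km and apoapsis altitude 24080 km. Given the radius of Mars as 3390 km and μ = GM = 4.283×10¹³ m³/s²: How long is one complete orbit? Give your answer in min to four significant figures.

r_p = 3390 + 395.0 = 3785.0 km = 3.7850×10⁶ m.
r_a = 3390 + 24080 = 27470 km = 2.7470×10⁷ m.
Semi-major axis a = (r_p + r_a)/2 = (3785.0 + 27470)/2 = 15628 km = 1.563×10⁷ m.
By Kepler's third law T = 2π√(a³/μ) = 2π × 9.440×10³ = 5.931×10⁴ s.
= 988.5 min.

T ≈ 988.5 min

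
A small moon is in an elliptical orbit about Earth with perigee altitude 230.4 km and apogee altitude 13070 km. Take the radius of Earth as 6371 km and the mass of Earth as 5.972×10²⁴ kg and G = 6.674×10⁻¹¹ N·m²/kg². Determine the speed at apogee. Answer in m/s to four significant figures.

μ = GM = 6.674×10⁻¹¹ × 5.972×10²⁴ = 3.986×10¹⁴ m³/s².
r_p = 6371 + 230.4 = 6601.4 km = 6.6014×10⁶ m.
r_a = 6371 + 13070 = 19441 km = 1.9441×10⁷ m.
Semi-major axis a = (r_p + r_a)/2 = 13021 km = 1.302×10⁷ m.
Vis-viva: v² = μ(2/r − 1/a) = 3.986×10¹⁴ × (1.029×10⁻⁷ − 7.680×10⁻⁸) = 1.039×10⁷ m²/s².
v = 3224 m/s.

v ≈ 3224 m/s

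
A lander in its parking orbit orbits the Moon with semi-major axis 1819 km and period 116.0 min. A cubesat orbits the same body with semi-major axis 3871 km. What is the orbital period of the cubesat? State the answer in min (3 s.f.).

T₂ ≈ 360 min

Kepler's third law: T² ∝ a³, so T₂ = T₁ (a₂/a₁)^(3/2).
a₂/a₁ = 2.128, (a₂/a₁)^(3/2) = 3.104.
T₂ = 116.0 × 3.104 = 360.1 min.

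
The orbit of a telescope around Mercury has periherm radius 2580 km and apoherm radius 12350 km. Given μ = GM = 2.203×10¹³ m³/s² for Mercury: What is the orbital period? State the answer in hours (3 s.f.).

Semi-major axis a = (r_p + r_a)/2 = (2580.0 + 12350)/2 = 7465.0 km = 7.465×10⁶ m.
By Kepler's third law T = 2π√(a³/μ) = 2π × 4.345×10³ = 2.730×10⁴ s.
= 7.584 hours.

T ≈ 7.58 hours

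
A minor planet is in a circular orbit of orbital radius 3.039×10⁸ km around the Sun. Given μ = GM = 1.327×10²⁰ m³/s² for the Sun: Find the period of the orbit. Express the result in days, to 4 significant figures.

r = 3.039×10⁸ km = 3.039×10¹¹ m.
Kepler's third law: T = 2π√(r³/μ) = 2π√((3.039×10¹¹)³ / 1.327×10²⁰).
r³/μ = 2.115×10¹⁴ s², so T = 2π × 1.454×10⁷ = 9.138×10⁷ s.
Converting: 9.138×10⁷ s ÷ 86400 = 1058 days.

T ≈ 1058 days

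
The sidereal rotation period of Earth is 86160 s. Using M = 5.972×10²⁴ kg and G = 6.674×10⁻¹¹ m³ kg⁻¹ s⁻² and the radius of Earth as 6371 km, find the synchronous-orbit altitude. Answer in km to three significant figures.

μ = GM = 6.674×10⁻¹¹ × 5.972×10²⁴ = 3.986×10¹⁴ m³/s².
A synchronous orbit has period T, so by Kepler's third law a = (μT²/4π²)^(1/3).
μT²/4π² = 3.986×10¹⁴ × (8.616×10⁴)² / 39.48 = 7.495×10²² m³.
a = 4.216×10⁷ m = 42162 km.
Altitude h = a − R = 42162 − 6371 = 35791 km.

h_sync ≈ 35800 km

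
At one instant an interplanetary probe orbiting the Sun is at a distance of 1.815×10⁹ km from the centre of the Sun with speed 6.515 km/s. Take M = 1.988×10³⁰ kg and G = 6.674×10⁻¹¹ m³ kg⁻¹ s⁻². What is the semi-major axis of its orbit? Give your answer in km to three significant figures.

μ = GM = 6.674×10⁻¹¹ × 1.988×10³⁰ = 1.327×10²⁰ m³/s².
r = 1.815×10¹² m.
Vis-viva rearranged: 1/a = 2/r − v²/μ = 1.102×10⁻¹² − 3.199×10⁻¹³ = 7.820×10⁻¹³ m⁻¹.
a = 1.279×10¹² m = 1.2787×10⁹ km.

a ≈ 1.28×10⁹ km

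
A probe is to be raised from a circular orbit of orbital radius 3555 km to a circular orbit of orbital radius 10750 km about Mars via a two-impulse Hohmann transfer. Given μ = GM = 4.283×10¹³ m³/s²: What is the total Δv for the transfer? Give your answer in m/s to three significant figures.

r₁ = 3555 km = 3.555×10⁶ m.
r₂ = 10750 km = 1.075×10⁷ m.
Transfer ellipse a_t = (r₁ + r₂)/2 = 7.152×10⁶ m.
At r₁: circular v_c1 = √(μ/r₁) = 3471 m/s; transfer-periapsis v_p = √[μ(2/r₁ − 1/a_t)] = 4255 m/s.
Δv₁ = v_p − v_c1 = 784.3 m/s.
At r₂: circular v_c2 = √(μ/r₂) = 1996 m/s; transfer-apoapsis v_a = √[μ(2/r₂ − 1/a_t)] = 1407 m/s.
Δv₂ = v_c2 − v_a = 588.8 m/s.
Total Δv = Δv₁ + Δv₂ = 1373 m/s.

Δv_total ≈ 1370 m/s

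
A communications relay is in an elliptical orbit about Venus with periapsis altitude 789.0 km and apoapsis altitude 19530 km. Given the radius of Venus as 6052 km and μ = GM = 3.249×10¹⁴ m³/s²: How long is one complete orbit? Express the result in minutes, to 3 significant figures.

r_p = 6052 + 789.0 = 6841.0 km = 6.8410×10⁶ m.
r_a = 6052 + 19530 = 25582 km = 2.5582×10⁷ m.
Semi-major axis a = (r_p + r_a)/2 = (6841.0 + 25582)/2 = 16212 km = 1.621×10⁷ m.
By Kepler's third law T = 2π√(a³/μ) = 2π × 3.621×10³ = 2.275×10⁴ s.
= 379.2 minutes.

T ≈ 379 minutes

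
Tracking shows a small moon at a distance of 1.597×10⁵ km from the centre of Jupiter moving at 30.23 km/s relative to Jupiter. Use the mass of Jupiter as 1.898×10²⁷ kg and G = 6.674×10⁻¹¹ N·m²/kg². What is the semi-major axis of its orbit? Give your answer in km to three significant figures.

μ = GM = 6.674×10⁻¹¹ × 1.898×10²⁷ = 1.267×10¹⁷ m³/s².
r = 1.597×10⁸ m.
Vis-viva rearranged: 1/a = 2/r − v²/μ = 1.252×10⁻⁸ − 7.214×10⁻⁹ = 5.309×10⁻⁹ m⁻¹.
a = 1.884×10⁸ m = 1.8835×10⁵ km.

a ≈ 1.88×10⁵ km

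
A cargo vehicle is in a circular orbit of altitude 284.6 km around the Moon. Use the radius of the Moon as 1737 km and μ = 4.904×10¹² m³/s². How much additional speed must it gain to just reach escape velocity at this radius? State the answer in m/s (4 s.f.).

Δv ≈ 645.1 m/s

r = 1737 + 284.6 = 2021.6 km = 2.0216×10⁶ m.
Circular speed v_c = √(μ/r) = 1557 m/s.
Escape speed v_esc = √(2μ/r) = √2 × v_c = 2203 m/s.
Δv = v_esc − v_c = 645.1 m/s.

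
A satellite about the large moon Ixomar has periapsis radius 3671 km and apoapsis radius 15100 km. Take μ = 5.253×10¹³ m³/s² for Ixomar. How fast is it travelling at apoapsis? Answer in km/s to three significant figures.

Semi-major axis a = (r_p + r_a)/2 = 9385.5 km = 9.386×10⁶ m.
Vis-viva: v² = μ(2/r − 1/a) = 5.253×10¹³ × (1.325×10⁻⁷ − 1.065×10⁻⁷) = 1.361×10⁶ m²/s².
v = 1166 m/s = 1.166 km/s.

v ≈ 1.17 km/s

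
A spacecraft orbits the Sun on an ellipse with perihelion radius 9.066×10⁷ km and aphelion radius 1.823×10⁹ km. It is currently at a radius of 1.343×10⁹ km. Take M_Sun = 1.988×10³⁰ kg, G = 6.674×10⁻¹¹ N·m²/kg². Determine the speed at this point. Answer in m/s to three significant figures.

μ = GM = 6.674×10⁻¹¹ × 1.988×10³⁰ = 1.327×10²⁰ m³/s².
Semi-major axis a = (r_p + r_a)/2 = 9.5683×10⁸ km = 9.568×10¹¹ m.
Vis-viva: v² = μ(2/r − 1/a) = 1.327×10²⁰ × (1.489×10⁻¹² − 1.045×10⁻¹²) = 5.892×10⁷ m²/s².
v = 7676 m/s.

v ≈ 7680 m/s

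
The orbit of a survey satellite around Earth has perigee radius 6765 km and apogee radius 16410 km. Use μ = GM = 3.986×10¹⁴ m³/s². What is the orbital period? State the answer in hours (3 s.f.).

T ≈ 3.45 hours

Semi-major axis a = (r_p + r_a)/2 = (6765.0 + 16410)/2 = 11588 km = 1.159×10⁷ m.
By Kepler's third law T = 2π√(a³/μ) = 2π × 1.976×10³ = 1.241×10⁴ s.
= 3.448 hours.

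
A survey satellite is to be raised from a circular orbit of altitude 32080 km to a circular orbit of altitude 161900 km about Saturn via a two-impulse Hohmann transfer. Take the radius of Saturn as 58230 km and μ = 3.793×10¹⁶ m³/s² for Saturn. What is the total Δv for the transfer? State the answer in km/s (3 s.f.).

r₁ = 58230 + 32080 = 90310 km = 9.0310×10⁷ m.
r₂ = 58230 + 161900 = 220130 km = 2.2013×10⁸ m.
Transfer ellipse a_t = (r₁ + r₂)/2 = 1.552×10⁸ m.
At r₁: circular v_c1 = √(μ/r₁) = 20490 m/s; transfer-perikrone v_p = √[μ(2/r₁ − 1/a_t)] = 24410 m/s.
Δv₁ = v_p − v_c1 = 3912 m/s.
At r₂: circular v_c2 = √(μ/r₂) = 13130 m/s; transfer-apokrone v_a = √[μ(2/r₂ − 1/a_t)] = 10010 m/s.
Δv₂ = v_c2 − v_a = 3114 m/s.
Total Δv = Δv₁ + Δv₂ = 7026 m/s = 7.026 km/s.

Δv_total ≈ 7.03 km/s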